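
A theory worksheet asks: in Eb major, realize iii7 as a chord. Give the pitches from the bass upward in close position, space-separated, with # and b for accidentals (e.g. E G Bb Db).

G Bb D F

The numeral's case and figure indicate a minor seventh chord. In Eb major its root, scale degree 3, is G.
That chord is spelled G-Bb-D-F.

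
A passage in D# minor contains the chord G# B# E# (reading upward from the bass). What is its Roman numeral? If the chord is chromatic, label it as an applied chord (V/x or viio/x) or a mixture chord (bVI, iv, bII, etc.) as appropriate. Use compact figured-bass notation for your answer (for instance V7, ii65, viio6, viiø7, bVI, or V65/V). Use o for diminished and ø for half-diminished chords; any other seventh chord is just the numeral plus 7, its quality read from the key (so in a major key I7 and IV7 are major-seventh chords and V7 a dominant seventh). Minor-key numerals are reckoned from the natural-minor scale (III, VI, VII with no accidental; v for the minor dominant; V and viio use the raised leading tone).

Stacked in thirds the chord is E#-G#-B#: a minor triad on E#.
E# is the second degree of D# minor. This is the minor supertonic, borrowed from the parallel major (the Dorian ii).
With G# in the bass the chord is in first inversion, so the figured bass is 6.

ii6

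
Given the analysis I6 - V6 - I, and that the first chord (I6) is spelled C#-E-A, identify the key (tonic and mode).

A major

The anchor chord is a major triad on A, labeled I6.
If A is scale degree 1 and the mode makes that degree carry a major triad, the tonic is A and the mode is major.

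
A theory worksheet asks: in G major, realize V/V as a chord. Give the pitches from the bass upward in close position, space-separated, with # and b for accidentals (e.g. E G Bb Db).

A C# E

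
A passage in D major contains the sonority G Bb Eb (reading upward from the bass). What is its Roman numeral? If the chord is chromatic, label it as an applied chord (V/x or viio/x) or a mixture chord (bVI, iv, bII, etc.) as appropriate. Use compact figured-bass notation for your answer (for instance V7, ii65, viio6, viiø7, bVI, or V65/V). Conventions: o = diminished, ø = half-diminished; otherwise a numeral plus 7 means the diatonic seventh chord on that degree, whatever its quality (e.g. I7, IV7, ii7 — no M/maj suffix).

The pitches Eb-G-Bb form a major triad rooted on Eb.
Eb is the lowered second degree of D major (diatonic 2 would be E). This is the Neapolitan sixth — a major triad on the lowered second degree, here in its customary first inversion.
With G in the bass the chord is in first inversion, so the figured bass is 6.

bII6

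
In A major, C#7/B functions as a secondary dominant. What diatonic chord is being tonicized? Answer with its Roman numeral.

The chord is a dominant seventh chord on C#.
A dominant resolves down a perfect fifth: C# → F#. In A major, F# is scale degree 6, i.e. vi.

vi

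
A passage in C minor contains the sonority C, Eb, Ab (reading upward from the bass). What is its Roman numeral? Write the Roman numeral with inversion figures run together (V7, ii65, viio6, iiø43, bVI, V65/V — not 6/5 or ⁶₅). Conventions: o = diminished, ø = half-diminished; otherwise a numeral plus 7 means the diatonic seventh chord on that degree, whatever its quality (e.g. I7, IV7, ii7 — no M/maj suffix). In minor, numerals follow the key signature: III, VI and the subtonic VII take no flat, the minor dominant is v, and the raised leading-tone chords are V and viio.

The pitches Ab-C-Eb form a major triad rooted on Ab.
In C minor, Ab is the submediant; the diatonic major triad there is VI.
With C in the bass the chord is in first inversion, so the figured bass is 6.

VI6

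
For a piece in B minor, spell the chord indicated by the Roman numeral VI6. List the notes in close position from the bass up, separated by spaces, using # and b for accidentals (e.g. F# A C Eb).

B D G

In B minor, the sixth degree is G, and the diatonic chord built there is a major triad.
Stacking thirds from G gives G-B-D.
With the 6 figure the chord is in first inversion; from the bass B upward in close position it reads B-D-G.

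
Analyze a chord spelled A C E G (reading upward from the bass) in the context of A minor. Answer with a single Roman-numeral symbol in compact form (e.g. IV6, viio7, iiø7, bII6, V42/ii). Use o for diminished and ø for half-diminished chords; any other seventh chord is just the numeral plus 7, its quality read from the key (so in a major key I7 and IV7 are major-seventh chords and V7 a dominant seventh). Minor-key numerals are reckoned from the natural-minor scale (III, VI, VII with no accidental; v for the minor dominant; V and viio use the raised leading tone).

i7

The pitches A-C-E-G form a minor seventh chord rooted on A.
A is scale degree 1 in A minor, and a minor seventh chord on that degree is written i7.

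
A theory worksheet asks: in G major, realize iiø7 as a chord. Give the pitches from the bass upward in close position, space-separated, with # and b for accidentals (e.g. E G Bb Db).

A C Eb G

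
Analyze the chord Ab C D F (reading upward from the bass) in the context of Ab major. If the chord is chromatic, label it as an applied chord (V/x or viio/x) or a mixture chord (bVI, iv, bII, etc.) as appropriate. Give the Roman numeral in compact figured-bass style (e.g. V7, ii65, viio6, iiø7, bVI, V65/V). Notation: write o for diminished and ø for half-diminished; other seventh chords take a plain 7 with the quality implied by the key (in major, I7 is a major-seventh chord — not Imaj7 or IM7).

viiø43/V

The pitches D-F-Ab-C form a half-diminished seventh chord rooted on D.
D sits a half step below Eb (V in Ab major); a diminished chord there is the applied leading-tone chord of V.
With Ab in the bass the chord is in second inversion, so the figured bass is 43.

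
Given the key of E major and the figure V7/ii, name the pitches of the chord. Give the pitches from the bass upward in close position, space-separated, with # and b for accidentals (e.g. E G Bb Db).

C# E# G# B

V7/ii is a secondary dominant — the dominant seventh of ii. ii in E major is F#, so the applied chord's root is C#, a perfect fifth above.
Building a dominant seventh chord on C# gives C#-E#-G#-B.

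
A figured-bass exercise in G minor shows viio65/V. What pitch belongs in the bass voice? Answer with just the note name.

The applied chord viio65/V is rooted on C#: C#-E-G-Bb.
The figure 65 means first inversion — the third is in the bass.

E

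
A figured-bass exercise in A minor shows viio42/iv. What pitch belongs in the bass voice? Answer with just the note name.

Bb

The applied chord viio42/iv is rooted on C#: C#-E-G-Bb.
The figure 42 means third inversion — the seventh is in the bass.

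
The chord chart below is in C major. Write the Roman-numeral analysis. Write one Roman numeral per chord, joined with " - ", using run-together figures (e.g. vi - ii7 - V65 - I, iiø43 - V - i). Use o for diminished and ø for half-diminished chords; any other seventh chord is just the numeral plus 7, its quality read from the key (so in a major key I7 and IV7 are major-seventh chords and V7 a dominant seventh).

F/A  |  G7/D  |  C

F/A has root F, degree 4 in C major, so IV6.
G7/D: dominant seventh chord on G = scale degree 5 → V43.
C: major triad on C = scale degree 1 → I.

IV6 - V43 - I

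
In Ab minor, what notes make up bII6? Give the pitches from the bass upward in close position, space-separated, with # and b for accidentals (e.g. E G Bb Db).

Scale degree 2 in Ab minor is Bb; lowering it a half step gives Bbb. bII6 is the Neapolitan sixth — a major triad on the lowered second degree, here in its customary first inversion.
So the chord is Bbb-Db-Fb.
The figured bass 6 indicates first inversion, placing the third (Db) in the bass: Db-Fb-Bbb.

Db Fb Bbb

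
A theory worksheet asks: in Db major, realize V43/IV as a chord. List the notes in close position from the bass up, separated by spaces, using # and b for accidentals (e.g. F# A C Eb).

V43/IV is a secondary dominant — the dominant seventh of IV. IV in Db major is Gb, so the applied chord's root is Db, a perfect fifth above.
Building a dominant seventh chord on Db gives Db-F-Ab-Cb.
With the 43 figure the chord is in second inversion; from the bass Ab upward in close position it reads Ab-Cb-Db-F.

Ab Cb Db F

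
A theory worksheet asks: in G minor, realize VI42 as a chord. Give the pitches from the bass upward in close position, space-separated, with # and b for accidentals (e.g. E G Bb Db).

In G minor, the sixth degree is Eb, and the diatonic chord built there is a major seventh chord.
Stacking thirds from Eb gives Eb-G-Bb-D.
With the 42 figure the chord is in third inversion; from the bass D upward in close position it reads D-Eb-G-Bb.

D Eb G Bb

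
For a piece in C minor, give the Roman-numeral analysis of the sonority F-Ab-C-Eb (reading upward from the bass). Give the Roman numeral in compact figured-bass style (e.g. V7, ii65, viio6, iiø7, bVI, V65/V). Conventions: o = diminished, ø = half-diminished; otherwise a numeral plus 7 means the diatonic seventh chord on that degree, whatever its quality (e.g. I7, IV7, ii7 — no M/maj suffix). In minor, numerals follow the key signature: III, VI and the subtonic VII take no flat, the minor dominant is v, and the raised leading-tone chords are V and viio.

iv7

Stacked in thirds the chord is F-Ab-C-Eb: a minor seventh chord on F.
F is scale degree 4 in C minor, and a minor seventh chord on that degree is written iv7.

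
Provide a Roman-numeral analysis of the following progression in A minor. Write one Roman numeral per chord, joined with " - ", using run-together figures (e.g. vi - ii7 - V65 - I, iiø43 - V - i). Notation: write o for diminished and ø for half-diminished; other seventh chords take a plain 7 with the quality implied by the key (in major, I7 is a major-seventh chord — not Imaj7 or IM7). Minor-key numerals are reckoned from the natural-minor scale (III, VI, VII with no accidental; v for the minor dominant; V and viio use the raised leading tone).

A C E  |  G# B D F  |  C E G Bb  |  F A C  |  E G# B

A-C-E: root A is the tonic; minor triad there is i.
G#-B-D-F: fully diminished seventh chord on G# = scale degree 7 → viio7.
C-E-G-Bb: a dominant seventh chord on C, the applied dominant of VI → V7/VI.
F-A-C: major triad on F = scale degree 6 → VI.
E-G#-B: major triad on E = scale degree 5 → V.

i - viio7 - V7/VI - VI - V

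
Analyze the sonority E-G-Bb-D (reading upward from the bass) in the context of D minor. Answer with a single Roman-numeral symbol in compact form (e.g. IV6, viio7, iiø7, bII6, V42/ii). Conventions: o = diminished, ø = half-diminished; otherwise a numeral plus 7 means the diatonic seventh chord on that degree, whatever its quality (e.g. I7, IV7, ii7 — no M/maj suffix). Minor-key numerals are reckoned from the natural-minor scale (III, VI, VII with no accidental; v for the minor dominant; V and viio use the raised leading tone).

Stacked in thirds the chord is E-G-Bb-D: a half-diminished seventh chord on E.
E is scale degree 2 in D minor, and a half-diminished seventh chord on that degree is written iiø7.

iiø7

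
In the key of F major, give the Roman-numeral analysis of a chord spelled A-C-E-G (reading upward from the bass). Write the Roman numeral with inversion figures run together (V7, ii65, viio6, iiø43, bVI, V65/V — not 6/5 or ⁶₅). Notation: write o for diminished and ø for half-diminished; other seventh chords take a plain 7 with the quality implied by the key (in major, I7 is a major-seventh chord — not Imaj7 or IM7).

The pitches A-C-E-G form a minor seventh chord rooted on A.
A is scale degree 3 in F major, and a minor seventh chord on that degree is written iii7.

iii7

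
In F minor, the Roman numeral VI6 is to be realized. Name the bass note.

VI in F minor has root Db; the chord is Db-F-Ab.
The figure 6 means first inversion — the third is in the bass.

F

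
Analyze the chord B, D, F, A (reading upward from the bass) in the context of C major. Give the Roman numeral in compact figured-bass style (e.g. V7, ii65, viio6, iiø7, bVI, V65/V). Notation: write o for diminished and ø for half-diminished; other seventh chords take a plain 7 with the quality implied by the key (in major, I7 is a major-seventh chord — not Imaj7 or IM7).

viiø7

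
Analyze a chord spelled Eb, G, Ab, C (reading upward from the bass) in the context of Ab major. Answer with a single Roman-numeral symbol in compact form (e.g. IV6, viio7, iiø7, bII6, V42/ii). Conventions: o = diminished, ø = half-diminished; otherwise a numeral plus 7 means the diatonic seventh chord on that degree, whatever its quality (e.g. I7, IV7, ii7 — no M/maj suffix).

The pitches Ab-C-Eb-G form a major seventh chord rooted on Ab.
In Ab major, Ab is the tonic; the diatonic major seventh chord there is I7.
With Eb in the bass the chord is in second inversion, so the figured bass is 43.

I43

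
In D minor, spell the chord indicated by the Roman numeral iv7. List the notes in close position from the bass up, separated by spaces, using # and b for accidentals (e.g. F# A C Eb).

In D minor, the subdominant is G, and the diatonic chord built there is a minor seventh chord.
That chord is spelled G-Bb-D-F.

G Bb D F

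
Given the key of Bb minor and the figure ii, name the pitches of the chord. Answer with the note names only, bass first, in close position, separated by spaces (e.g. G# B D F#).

ii is the minor supertonic, borrowed from the parallel major (the Dorian ii). In Bb minor that root is C.
So the chord is C-Eb-G, a minor triad.

C Eb G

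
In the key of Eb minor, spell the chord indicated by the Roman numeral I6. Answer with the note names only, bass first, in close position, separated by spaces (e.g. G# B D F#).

Scale degree 1 in Eb minor is Eb; here the chord built on it is altered to a major triad. I6 is the major tonic (Picardy third), borrowed from the parallel major.
So the chord is Eb-G-Bb, a major triad.
With the 6 figure the chord is in first inversion; from the bass G upward in close position it reads G-Bb-Eb.

G Bb Eb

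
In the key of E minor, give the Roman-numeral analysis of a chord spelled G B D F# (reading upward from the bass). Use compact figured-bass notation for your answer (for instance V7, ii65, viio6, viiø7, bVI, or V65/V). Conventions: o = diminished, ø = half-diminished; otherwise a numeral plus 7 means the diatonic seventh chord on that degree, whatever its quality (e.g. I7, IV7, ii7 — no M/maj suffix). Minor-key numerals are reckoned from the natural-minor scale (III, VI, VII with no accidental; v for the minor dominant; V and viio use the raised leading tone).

III7

Stacked in thirds the chord is G-B-D-F#: a major seventh chord on G.
In E minor, G is the mediant; the diatonic major seventh chord there is III7.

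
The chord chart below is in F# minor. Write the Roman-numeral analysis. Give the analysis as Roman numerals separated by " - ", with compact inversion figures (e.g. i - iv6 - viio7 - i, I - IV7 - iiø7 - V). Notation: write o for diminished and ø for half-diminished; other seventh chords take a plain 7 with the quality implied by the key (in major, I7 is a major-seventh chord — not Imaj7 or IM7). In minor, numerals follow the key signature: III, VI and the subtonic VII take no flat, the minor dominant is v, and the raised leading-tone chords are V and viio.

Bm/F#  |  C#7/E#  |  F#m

iv64 - V65 - i

Bm/F# has root B, degree 4 in F# minor, so iv64.
C#7/E#: root C# is the dominant; dominant seventh chord there is V65.
F#m: root F# is the tonic; minor triad there is i.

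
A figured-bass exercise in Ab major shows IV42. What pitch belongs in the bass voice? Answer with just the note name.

IV in Ab major has root Db; the chord is Db-F-Ab-C.
The figure 42 means third inversion — the seventh is in the bass.

C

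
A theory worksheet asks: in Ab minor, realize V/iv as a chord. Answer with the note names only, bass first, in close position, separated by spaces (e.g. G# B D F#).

The slash means an applied dominant: we want the dominant of iv. In Ab minor, iv is Db minor, and its dominant is built on Ab.
Building a major triad on Ab gives Ab-C-Eb.

Ab C Eb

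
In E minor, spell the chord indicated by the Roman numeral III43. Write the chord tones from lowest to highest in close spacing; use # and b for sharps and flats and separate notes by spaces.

D F# G B

The numeral's case and figure indicate a major seventh chord. In E minor its root, the third degree, is G.
Stacking thirds from G gives G-B-D-F#.
The figured bass 43 indicates second inversion, placing the fifth (D) in the bass: D-F#-G-B.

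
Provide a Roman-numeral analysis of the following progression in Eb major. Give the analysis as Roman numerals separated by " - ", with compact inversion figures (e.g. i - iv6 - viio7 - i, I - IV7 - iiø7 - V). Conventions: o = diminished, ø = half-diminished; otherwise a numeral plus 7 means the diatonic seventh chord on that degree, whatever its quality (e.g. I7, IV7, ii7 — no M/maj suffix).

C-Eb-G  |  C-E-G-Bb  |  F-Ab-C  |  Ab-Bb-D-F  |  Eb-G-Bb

C-Eb-G: minor triad on C = scale degree 6 → vi.
C-E-G-Bb: chromatic; C is V of ii, so V7/ii.
F-Ab-C: root F is the supertonic; minor triad there is ii.
Ab-Bb-D-F: dominant seventh chord on Bb = scale degree 5 → V42.
Eb-G-Bb: major triad on Eb = scale degree 1 → I.

vi - V7/ii - ii - V42 - I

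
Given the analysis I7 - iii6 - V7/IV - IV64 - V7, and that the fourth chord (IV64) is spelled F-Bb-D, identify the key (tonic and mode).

IV64 is given as F-Bb-D — a major triad with root Bb.
IV64 on Bb implies Bb is the subdominant; that puts the tonic at F, and the uppercase numeral fits major mode.

F major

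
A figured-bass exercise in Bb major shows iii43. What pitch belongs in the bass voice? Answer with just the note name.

iii in Bb major has root D; the chord is D-F-A-C.
The figure 43 means second inversion — the fifth is in the bass.

A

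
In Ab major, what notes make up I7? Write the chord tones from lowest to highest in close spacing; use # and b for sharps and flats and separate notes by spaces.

Ab C Eb G

The numeral's case and figure indicate a major seventh chord. In Ab major its root, the tonic, is Ab.
That chord is spelled Ab-C-Eb-G.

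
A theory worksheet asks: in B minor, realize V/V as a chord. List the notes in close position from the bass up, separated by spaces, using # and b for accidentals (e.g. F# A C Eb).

C# E# G#

V/V is a secondary dominant — the dominant triad of V. V in B minor is F#, so the applied chord's root is C#, a perfect fifth above.
Building a major triad on C# gives C#-E#-G#.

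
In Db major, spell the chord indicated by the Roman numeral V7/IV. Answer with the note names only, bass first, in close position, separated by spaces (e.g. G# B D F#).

V7/IV is a secondary dominant — the dominant seventh of IV. IV in Db major is Gb, so the applied chord's root is Db, a perfect fifth above.
Building a dominant seventh chord on Db gives Db-F-Ab-Cb.

Db F Ab Cb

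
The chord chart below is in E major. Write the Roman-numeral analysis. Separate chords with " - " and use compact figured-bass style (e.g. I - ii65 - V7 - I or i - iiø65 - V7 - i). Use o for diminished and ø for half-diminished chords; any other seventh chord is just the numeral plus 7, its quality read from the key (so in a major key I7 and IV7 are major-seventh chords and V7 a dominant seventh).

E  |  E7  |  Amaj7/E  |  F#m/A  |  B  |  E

I - V7/IV - IV43 - ii6 - V - I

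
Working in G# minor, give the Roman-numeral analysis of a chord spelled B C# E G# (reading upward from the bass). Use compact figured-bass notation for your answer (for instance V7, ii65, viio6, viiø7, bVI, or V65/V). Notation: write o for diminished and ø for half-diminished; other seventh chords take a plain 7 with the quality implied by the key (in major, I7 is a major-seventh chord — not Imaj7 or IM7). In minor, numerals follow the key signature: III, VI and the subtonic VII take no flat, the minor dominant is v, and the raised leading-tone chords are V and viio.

iv42

Stacked in thirds the chord is C#-E-G#-B: a minor seventh chord on C#.
In G# minor, C# is the subdominant; the diatonic minor seventh chord there is iv7.
With B in the bass the chord is in third inversion, so the figured bass is 42.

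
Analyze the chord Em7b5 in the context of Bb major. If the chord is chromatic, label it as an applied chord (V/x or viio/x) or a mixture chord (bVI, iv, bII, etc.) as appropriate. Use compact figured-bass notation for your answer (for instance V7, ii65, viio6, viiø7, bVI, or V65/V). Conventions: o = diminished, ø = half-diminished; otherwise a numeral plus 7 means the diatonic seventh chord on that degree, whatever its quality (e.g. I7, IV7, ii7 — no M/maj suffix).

The pitches E-G-Bb-D form a half-diminished seventh chord rooted on E.
E sits a half step below F (V in Bb major); a diminished chord there is the applied leading-tone chord of V.

viiø7/V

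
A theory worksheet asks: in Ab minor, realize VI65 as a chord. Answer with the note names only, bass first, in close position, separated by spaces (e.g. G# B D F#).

The numeral's case and figure indicate a major seventh chord. In Ab minor its root, scale degree 6, is Fb.
That chord is spelled Fb-Ab-Cb-Eb.
The figured bass 65 indicates first inversion, placing the third (Ab) in the bass: Ab-Cb-Eb-Fb.

Ab Cb Eb Fb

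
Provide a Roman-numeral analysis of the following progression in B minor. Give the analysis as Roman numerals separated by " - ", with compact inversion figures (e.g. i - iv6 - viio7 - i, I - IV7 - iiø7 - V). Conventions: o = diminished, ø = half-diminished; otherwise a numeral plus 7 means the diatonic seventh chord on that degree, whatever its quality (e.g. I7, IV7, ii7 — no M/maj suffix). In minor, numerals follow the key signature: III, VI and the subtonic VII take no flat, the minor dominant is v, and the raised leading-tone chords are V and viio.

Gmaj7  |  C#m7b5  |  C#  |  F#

Gmaj7 has root G, degree 6 in B minor, so VI7.
C#m7b5: half-diminished seventh chord on C# = scale degree 2 → iiø7.
C#: a major triad on C#, the applied dominant of V → V/V.
F# has root F#, degree 5 in B minor, so V.

VI7 - iiø7 - V/V - V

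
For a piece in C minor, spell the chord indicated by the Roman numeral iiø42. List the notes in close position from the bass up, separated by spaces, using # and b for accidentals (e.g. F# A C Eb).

C D F Ab

In C minor, scale degree 2 is D, and the diatonic chord built there is a half-diminished seventh chord.
Stacking thirds from D gives D-F-Ab-C.
The figured bass 42 indicates third inversion, placing the seventh (C) in the bass: C-D-F-Ab.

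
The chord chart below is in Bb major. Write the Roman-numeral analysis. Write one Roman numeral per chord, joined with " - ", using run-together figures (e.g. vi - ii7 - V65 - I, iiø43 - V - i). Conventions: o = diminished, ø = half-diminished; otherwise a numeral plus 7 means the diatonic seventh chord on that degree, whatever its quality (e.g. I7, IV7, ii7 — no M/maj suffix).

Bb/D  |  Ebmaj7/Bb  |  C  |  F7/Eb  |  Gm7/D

I6 - IV43 - V/V - V42 - vi43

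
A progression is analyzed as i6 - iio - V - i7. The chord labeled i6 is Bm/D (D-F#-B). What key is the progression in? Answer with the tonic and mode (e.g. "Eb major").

B minor

i6 is given as D-F#-B — a minor triad with root B.
If B is scale degree 1 and the mode makes that degree carry a minor triad, the tonic is B and the mode is minor.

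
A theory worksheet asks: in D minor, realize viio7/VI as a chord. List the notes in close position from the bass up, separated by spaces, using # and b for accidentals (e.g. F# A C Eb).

viio7/VI is a secondary leading-tone chord. The target VI is Bb in D minor; the applied chord is rooted a semitone below, on A.
Building a fully diminished seventh chord on A gives A-C-Eb-Gb.

A C Eb Gb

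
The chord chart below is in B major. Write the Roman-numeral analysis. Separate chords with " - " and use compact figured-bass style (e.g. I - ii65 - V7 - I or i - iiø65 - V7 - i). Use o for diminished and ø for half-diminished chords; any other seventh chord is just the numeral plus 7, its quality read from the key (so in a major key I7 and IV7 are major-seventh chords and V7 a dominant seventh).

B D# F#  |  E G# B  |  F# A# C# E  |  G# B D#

B-D#-F# has root B, degree 1 in B major, so I.
E-G#-B has root E, degree 4 in B major, so IV.
F#-A#-C#-E has root F#, degree 5 in B major, so V7.
G#-B-D# has root G#, degree 6 in B major, so vi.

I - IV - V7 - vi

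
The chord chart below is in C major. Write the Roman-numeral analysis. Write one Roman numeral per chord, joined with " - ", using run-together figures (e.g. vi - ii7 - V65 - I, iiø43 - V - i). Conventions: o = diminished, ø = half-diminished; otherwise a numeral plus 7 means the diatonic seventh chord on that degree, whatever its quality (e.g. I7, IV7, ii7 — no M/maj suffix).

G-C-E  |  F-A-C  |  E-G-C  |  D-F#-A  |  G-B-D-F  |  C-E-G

G-C-E: major triad on C = scale degree 1 → I64.
F-A-C: major triad on F = scale degree 4 → IV.
E-G-C has root C, degree 1 in C major, so I6.
D-F#-A: a major triad on D, the applied dominant of V → V/V.
G-B-D-F has root G, degree 5 in C major, so V7.
C-E-G: major triad on C = scale degree 1 → I.

I64 - IV - I6 - V/V - V7 - I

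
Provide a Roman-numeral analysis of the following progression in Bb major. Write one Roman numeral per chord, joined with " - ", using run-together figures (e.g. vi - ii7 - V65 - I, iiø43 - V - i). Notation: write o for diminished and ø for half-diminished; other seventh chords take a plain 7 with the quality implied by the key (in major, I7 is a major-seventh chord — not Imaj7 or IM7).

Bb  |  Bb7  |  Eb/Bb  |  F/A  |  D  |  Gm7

Bb: root Bb is the tonic; major triad there is I.
Bb7: chromatic; Bb is V of IV, so V7/IV.
Eb/Bb: major triad on Eb = scale degree 4 → IV64.
F/A: major triad on F = scale degree 5 → V6.
D: chromatic; D is V of vi, so V/vi.
Gm7: minor seventh chord on G = scale degree 6 → vi7.

I - V7/IV - IV64 - V6 - V/vi - vi7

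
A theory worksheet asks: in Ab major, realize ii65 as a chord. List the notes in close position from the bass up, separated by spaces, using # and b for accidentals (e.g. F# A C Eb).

In Ab major, scale degree 2 is Bb, and the diatonic chord built there is a minor seventh chord.
Stacking thirds from Bb gives Bb-Db-F-Ab.
The figured bass 65 indicates first inversion, placing the third (Db) in the bass: Db-F-Ab-Bb.

Db F Ab Bb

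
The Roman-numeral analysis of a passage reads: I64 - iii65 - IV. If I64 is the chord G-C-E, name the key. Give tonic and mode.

C major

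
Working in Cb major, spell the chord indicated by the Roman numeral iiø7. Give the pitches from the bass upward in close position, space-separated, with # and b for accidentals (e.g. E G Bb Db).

Db Fb Abb Cb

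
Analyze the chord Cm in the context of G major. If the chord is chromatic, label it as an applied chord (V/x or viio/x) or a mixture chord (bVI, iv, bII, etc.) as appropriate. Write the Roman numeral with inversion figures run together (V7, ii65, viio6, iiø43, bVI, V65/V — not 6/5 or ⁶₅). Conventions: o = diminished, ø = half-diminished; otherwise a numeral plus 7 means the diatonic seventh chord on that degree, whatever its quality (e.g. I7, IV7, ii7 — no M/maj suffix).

iv

Stacked in thirds the chord is C-Eb-G: a minor triad on C.
C is the fourth degree of G major. This is the minor subdominant, borrowed from the parallel minor.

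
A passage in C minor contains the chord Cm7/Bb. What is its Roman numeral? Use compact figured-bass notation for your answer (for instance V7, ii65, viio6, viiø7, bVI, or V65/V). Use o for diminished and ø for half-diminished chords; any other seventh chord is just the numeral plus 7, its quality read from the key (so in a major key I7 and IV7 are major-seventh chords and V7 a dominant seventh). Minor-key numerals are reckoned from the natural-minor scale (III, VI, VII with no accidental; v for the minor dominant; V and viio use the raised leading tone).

i42

Stacked in thirds the chord is C-Eb-G-Bb: a minor seventh chord on C.
In C minor, C is the tonic; the diatonic minor seventh chord there is i7.
With Bb in the bass the chord is in third inversion, so the figured bass is 42.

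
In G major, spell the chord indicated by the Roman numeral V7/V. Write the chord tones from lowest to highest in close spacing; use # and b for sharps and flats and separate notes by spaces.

V7/V is a secondary dominant — the dominant seventh of V. V in G major is D, so the applied chord's root is A, a perfect fifth above.
Building a dominant seventh chord on A gives A-C#-E-G.

A C# E G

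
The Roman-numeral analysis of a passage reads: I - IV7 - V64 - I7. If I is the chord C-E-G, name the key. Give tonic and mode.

The anchor chord is a major triad on C, labeled I.
If C is scale degree 1 and the mode makes that degree carry a major triad, the tonic is C and the mode is major.

C major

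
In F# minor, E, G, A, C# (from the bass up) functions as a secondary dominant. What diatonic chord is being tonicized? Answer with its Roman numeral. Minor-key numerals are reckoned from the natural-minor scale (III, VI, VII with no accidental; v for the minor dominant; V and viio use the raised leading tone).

VI

The chord is a dominant seventh chord on A.
A dominant resolves down a perfect fifth: A → D. In F# minor, D is scale degree 6, i.e. VI.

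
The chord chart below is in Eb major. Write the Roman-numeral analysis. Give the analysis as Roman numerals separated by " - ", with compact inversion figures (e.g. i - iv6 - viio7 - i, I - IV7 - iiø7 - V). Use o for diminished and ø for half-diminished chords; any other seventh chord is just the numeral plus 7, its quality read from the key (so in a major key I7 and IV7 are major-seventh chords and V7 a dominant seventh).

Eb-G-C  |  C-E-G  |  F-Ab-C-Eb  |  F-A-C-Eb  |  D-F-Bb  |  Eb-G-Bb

vi6 - V/ii - ii7 - V7/V - V6 - I

Eb-G-C: minor triad on C = scale degree 6 → vi6.
C-E-G: chromatic; C is V of ii, so V/ii.
F-Ab-C-Eb: root F is the supertonic; minor seventh chord there is ii7.
F-A-C-Eb is the secondary dominant of V (dominant seventh chord on F): V7/V.
D-F-Bb: major triad on Bb = scale degree 5 → V6.
Eb-G-Bb: major triad on Eb = scale degree 1 → I.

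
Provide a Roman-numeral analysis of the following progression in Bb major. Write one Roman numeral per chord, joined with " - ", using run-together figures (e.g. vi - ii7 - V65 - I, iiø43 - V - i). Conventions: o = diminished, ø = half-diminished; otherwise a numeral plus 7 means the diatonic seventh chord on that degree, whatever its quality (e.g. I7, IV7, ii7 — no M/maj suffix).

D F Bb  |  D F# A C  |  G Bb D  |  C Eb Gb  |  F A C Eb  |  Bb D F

D-F-Bb: major triad on Bb = scale degree 1 → I6.
D-F#-A-C is the secondary dominant of vi (dominant seventh chord on D): V7/vi.
G-Bb-D has root G, degree 6 in Bb major, so vi.
C-Eb-Gb is non-diatonic — iio, a mixture chord from Bb minor.
F-A-C-Eb has root F, degree 5 in Bb major, so V7.
Bb-D-F: major triad on Bb = scale degree 1 → I.

I6 - V7/vi - vi - iio - V7 - I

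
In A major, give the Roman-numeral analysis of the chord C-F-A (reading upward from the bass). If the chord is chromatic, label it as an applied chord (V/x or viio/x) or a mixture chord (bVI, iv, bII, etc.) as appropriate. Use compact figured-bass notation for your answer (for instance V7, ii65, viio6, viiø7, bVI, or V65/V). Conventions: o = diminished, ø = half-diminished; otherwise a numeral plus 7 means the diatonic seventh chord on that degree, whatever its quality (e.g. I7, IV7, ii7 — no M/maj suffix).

bVI64

The pitches F-A-C form a major triad rooted on F.
F is the lowered sixth degree of A major (diatonic 6 would be F#). This is a major triad on the lowered sixth degree, borrowed from the parallel minor.
With C in the bass the chord is in second inversion, so the figured bass is 64.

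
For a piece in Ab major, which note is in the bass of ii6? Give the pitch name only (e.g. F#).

Db

ii in Ab major has root Bb; the chord is Bb-Db-F.
The figure 6 means first inversion — the third is in the bass.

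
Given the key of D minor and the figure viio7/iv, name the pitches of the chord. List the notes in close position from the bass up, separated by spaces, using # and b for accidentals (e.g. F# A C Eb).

F# A C Eb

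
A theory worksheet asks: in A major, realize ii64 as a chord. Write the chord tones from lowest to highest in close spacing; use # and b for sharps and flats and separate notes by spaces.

F# B D

The numeral's case and figure indicate a minor triad. In A major its root, the second degree, is B.
Stacking thirds from B gives B-D-F#.
With the 64 figure the chord is in second inversion; from the bass F# upward in close position it reads F#-B-D.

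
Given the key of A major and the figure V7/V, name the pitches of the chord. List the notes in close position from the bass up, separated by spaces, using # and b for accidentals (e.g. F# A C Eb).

B D# F# A

The slash means an applied dominant: we want the dominant of V. In A major, V is E major, and its dominant is built on B.
Building a dominant seventh chord on B gives B-D#-F#-A.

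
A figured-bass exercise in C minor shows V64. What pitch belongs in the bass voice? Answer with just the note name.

V in C minor has root G; the chord is G-B-D.
The figure 64 means second inversion — the fifth is in the bass.

D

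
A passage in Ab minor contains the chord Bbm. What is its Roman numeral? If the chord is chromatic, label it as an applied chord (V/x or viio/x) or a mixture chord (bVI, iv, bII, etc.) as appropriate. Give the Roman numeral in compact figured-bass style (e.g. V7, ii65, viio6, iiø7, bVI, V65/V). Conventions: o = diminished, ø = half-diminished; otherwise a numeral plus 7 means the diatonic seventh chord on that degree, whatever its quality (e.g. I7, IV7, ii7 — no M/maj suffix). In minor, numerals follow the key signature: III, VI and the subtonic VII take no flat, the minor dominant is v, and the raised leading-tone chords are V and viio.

Stacked in thirds the chord is Bb-Db-F: a minor triad on Bb.
Bb is the second degree of Ab minor. This is the minor supertonic, borrowed from the parallel major (the Dorian ii).

ii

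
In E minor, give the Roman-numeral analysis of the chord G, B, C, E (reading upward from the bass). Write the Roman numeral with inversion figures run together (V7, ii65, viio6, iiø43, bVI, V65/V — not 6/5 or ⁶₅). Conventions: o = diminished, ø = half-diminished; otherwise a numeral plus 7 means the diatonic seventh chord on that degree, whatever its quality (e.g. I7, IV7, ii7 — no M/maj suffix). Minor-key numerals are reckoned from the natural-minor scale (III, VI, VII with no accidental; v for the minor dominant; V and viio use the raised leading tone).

VI43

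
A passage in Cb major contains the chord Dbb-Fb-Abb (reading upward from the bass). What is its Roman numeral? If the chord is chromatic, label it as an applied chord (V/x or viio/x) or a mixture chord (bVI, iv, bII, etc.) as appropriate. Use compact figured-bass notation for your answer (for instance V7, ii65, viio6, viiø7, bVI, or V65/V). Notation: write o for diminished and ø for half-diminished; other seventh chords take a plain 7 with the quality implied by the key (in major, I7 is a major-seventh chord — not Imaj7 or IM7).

bII

Stacked in thirds the chord is Dbb-Fb-Abb: a major triad on Dbb.
Dbb is the lowered second degree of Cb major (diatonic 2 would be Db). This is the Neapolitan chord — a major triad on the lowered second degree.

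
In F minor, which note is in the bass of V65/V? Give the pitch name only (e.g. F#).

The applied chord V65/V is rooted on G: G-B-D-F.
The figure 65 means first inversion — the third is in the bass.

B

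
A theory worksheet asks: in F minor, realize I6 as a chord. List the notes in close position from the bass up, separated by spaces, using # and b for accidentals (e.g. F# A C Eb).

Scale degree 1 in F minor is F; here the chord built on it is altered to a major triad. I6 is the major tonic (Picardy third), borrowed from the parallel major.
So the chord is F-A-C, a major triad.
The figured bass 6 indicates first inversion, placing the third (A) in the bass: A-C-F.

A C F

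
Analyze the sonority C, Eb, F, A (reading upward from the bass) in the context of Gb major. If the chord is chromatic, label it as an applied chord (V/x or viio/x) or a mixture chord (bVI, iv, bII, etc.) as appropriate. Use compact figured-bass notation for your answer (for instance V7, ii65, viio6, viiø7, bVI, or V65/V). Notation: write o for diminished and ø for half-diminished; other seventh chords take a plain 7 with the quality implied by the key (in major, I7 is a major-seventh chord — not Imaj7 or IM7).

V43/iii

The pitches F-A-C-Eb form a dominant seventh chord rooted on F.
F is not a diatonic chord root with this quality in Gb major, but it lies a perfect fifth above Bb (iii), so the chord functions as an applied dominant of iii.
With C in the bass the chord is in second inversion, so the figured bass is 43.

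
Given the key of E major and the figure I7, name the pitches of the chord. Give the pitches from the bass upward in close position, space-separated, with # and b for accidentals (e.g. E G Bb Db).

The numeral's case and figure indicate a major seventh chord. In E major its root, scale degree 1, is E.
That chord is spelled E-G#-B-D#.

E G# B D#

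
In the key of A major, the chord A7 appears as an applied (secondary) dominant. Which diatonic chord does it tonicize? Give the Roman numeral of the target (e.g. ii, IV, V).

IV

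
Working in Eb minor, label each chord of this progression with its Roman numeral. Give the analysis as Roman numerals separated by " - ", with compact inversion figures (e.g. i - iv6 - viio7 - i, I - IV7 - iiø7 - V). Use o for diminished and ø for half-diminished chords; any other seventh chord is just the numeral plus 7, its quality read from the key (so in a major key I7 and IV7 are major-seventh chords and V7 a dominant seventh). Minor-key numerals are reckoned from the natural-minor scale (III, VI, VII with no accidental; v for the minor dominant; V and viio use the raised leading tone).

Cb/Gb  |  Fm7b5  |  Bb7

VI64 - iiø7 - V7

Cb/Gb has root Cb, degree 6 in Eb minor, so VI64.
Fm7b5: root F is the supertonic; half-diminished seventh chord there is iiø7.
Bb7: dominant seventh chord on Bb = scale degree 5 → V7.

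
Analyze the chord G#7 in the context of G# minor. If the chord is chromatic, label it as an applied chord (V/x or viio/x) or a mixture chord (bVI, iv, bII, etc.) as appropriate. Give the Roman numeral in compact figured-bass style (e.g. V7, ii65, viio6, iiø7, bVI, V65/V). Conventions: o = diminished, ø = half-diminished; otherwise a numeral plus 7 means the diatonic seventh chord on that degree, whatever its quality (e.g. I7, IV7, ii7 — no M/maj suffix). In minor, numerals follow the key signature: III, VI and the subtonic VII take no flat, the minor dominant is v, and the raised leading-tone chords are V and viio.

V7/iv

Stacked in thirds the chord is G#-B#-D#-F#: a dominant seventh chord on G#.
G# is not a diatonic chord root with this quality in G# minor, but it lies a perfect fifth above C# (iv), so the chord functions as an applied dominant of iv.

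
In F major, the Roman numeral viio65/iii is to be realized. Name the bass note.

B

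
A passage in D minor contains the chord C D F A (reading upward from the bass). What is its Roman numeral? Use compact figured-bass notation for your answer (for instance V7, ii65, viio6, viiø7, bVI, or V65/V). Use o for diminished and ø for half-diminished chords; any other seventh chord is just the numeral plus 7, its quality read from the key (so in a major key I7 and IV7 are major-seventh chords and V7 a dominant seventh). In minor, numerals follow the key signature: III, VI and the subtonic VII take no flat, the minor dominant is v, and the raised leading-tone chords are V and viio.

Stacked in thirds the chord is D-F-A-C: a minor seventh chord on D.
In D minor, D is the tonic; the diatonic minor seventh chord there is i7.
With C in the bass the chord is in third inversion, so the figured bass is 42.

i42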